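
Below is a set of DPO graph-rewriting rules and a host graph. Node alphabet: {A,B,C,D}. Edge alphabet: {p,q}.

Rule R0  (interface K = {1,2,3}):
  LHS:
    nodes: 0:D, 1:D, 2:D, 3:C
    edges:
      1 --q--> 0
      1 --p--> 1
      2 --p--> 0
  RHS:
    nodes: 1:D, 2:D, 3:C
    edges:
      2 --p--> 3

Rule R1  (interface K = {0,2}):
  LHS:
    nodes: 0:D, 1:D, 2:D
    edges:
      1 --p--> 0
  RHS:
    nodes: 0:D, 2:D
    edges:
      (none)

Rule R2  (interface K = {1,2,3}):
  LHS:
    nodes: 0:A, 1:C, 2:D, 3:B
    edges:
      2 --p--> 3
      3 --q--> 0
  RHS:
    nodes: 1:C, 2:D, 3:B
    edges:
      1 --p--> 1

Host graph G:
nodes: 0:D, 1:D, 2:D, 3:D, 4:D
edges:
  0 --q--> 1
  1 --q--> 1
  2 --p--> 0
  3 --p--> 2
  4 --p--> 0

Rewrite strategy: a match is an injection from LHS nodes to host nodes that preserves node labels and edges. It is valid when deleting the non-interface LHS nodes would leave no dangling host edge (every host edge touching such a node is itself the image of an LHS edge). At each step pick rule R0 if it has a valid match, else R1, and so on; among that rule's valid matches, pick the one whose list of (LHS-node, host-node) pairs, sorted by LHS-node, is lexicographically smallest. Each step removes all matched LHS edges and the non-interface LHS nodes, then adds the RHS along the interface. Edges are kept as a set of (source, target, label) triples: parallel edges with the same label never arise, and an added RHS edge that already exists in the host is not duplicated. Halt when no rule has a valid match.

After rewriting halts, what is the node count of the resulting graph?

Answer: 2

Derivation:
initial: |V|=5 |E|=5  E = 0-q->1 1-q->1 2-p->0 3-p->2 4-p->0
step 1: apply R1 at {0↦0, 1↦4, 2↦1}  → |V|=4 |E|=4  E = 0-q->1 1-q->1 2-p->0 3-p->2
step 2: apply R1 at {0↦2, 1↦3, 2↦0}  → |V|=3 |E|=3  E = 0-q->1 1-q->1 2-p->0
step 3: apply R1 at {0↦0, 1↦2, 2↦1}  → |V|=2 |E|=2  E = 0-q->1 1-q->1
final graph: no rule applies after step 3
NF nodes: {0:D, 1:D}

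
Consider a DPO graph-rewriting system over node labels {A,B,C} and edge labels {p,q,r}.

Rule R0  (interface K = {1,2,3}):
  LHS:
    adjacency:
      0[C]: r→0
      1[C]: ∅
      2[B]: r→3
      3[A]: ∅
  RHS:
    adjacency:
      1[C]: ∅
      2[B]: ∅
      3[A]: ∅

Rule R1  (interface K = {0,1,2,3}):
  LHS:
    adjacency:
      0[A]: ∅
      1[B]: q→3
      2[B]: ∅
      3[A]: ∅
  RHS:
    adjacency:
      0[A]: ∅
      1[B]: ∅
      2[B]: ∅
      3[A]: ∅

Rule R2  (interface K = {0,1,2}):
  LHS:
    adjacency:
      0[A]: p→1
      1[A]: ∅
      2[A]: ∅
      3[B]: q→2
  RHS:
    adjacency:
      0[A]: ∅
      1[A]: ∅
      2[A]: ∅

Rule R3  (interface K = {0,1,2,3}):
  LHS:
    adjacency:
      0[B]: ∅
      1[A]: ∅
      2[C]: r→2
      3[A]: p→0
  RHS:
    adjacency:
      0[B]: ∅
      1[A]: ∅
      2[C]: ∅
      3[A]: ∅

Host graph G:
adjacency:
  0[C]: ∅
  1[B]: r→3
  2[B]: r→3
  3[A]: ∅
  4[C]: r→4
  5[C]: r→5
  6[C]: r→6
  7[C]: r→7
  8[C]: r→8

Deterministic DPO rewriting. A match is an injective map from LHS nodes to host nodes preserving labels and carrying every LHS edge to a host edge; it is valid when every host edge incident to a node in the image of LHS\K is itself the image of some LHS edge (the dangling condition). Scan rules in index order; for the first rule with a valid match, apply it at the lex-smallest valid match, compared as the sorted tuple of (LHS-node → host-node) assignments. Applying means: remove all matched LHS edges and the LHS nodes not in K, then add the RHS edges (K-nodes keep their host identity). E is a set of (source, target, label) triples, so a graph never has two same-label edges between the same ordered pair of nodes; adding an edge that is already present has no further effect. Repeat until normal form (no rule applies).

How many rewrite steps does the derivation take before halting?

Answer: 2

Derivation:
initial: |V|=9 |E|=7  E = 1-r->3 2-r->3 4-r->4 5-r->5 6-r->6 7-r->7 8-r->8
step 1: apply R0 at {0↦4, 1↦0, 2↦1, 3↦3}  → |V|=8 |E|=5  E = 2-r->3 5-r->5 6-r->6 7-r->7 8-r->8
step 2: apply R0 at {0↦5, 1↦0, 2↦2, 3↦3}  → |V|=7 |E|=3  E = 6-r->6 7-r->7 8-r->8
normal form: no rule applies after step 2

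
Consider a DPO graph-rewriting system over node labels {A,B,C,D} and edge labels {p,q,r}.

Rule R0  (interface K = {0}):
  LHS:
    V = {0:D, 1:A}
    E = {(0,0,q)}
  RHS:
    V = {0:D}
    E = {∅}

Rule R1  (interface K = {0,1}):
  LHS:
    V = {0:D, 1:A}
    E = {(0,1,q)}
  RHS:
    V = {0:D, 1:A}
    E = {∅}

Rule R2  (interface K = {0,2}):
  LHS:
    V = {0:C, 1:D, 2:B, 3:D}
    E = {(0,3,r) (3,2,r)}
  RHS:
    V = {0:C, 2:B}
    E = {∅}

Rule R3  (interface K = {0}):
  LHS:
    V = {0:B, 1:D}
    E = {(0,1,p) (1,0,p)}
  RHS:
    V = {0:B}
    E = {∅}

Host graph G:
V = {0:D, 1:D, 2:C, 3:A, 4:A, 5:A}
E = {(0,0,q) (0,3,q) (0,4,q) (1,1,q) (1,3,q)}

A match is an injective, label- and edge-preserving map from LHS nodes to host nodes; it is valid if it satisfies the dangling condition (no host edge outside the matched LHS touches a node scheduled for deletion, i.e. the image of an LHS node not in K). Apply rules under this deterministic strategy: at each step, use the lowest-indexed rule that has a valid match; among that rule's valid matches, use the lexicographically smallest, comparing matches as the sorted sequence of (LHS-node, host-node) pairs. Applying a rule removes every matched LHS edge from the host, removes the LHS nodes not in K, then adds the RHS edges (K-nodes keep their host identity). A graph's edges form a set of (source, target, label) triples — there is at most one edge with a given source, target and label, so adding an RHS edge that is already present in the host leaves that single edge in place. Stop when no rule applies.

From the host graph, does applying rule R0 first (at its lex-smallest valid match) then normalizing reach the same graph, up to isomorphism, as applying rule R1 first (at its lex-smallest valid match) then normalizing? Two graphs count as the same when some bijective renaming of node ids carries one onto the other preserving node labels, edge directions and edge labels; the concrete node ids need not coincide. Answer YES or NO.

branch R0-first: apply at {0↦0, 1↦5} → |E|=4, then 4 more step(s) → NF |V|=4 |E|=0 V={0:D, 1:D, 2:C, 3:A} E=∅
branch R1-first: apply at {0↦0, 1↦3} → |E|=4, then 4 more step(s) → NF |V|=4 |E|=0 V={0:D, 1:D, 2:C, 3:A} E=∅
graphs isomorphic (equal up to label-preserving node renaming)

Answer: YES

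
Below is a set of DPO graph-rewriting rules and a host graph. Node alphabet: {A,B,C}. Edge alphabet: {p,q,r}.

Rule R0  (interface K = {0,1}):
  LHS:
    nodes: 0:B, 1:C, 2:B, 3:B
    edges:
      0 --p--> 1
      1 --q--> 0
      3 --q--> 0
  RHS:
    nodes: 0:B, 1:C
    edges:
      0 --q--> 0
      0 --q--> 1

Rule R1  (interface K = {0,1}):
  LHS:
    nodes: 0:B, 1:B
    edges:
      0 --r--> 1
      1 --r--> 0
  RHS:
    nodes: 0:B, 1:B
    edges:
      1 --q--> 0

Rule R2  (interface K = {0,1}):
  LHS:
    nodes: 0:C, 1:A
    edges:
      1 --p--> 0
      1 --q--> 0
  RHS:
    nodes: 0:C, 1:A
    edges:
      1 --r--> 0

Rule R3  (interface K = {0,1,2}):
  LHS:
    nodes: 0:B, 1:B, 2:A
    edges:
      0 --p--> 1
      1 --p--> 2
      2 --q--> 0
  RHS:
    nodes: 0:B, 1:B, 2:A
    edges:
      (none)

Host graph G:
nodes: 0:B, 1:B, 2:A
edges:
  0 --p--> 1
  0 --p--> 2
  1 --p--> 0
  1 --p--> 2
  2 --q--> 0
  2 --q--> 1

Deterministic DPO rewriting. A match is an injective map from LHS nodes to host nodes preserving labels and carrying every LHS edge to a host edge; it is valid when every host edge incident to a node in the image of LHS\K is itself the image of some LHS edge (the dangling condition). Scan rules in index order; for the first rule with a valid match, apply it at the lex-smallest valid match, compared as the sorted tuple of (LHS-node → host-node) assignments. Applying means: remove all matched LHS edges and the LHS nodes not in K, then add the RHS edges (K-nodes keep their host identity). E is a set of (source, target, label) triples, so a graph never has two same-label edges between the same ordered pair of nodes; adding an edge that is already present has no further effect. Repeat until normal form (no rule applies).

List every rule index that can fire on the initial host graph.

Answer: [R3]

Steps:
R0: no valid match — LHS pattern not found
R1: no valid match — LHS pattern not found
R2: no valid match — LHS pattern not found
R3: 2 valid matches — {0↦0, 1↦1, 2↦2}, {0↦1, 1↦0, 2↦2}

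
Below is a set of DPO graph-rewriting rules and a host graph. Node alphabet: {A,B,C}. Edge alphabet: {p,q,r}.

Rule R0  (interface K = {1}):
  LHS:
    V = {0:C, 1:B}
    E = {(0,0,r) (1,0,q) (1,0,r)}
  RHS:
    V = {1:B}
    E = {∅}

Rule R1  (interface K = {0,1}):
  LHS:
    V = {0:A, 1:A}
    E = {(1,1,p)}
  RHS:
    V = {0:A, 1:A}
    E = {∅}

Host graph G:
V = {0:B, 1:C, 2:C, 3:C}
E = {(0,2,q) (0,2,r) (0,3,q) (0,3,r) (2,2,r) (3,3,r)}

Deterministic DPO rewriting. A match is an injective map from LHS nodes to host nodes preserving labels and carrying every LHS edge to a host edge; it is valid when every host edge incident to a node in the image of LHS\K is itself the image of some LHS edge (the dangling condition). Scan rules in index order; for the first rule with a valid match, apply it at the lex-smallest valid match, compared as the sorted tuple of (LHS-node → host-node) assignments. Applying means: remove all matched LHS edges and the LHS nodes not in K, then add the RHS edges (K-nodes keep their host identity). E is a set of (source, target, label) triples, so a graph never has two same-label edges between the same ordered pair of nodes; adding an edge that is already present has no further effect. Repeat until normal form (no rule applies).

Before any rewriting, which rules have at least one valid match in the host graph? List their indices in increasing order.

R0: 2 valid matches — {0↦2, 1↦0}, {0↦3, 1↦0}
R1: no valid match — LHS pattern not found

Answer: [R0]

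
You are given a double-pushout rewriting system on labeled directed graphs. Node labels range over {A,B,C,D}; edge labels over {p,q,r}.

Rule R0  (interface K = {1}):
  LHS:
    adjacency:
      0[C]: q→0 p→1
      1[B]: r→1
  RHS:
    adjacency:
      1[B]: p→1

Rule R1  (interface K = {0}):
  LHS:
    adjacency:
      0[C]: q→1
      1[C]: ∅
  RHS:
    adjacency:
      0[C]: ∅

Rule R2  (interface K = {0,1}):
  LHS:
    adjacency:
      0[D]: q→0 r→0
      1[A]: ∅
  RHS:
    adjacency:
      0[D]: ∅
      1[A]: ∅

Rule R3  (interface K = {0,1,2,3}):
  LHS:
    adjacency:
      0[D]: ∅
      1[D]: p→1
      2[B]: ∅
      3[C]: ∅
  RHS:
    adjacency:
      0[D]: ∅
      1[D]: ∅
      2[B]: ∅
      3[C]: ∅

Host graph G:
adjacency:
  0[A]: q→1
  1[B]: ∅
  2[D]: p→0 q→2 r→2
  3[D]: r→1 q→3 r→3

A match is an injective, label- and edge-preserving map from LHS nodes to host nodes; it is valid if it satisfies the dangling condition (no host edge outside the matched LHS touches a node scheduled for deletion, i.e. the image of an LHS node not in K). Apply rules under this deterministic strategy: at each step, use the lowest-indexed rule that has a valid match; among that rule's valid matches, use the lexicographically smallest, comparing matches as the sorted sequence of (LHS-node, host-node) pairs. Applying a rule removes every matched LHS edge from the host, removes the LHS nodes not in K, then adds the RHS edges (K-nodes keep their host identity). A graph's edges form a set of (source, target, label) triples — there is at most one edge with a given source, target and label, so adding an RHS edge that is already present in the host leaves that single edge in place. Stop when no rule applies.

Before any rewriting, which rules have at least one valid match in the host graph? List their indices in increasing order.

R0: no valid match — LHS pattern not found
R1: no valid match — LHS pattern not found
R2: 2 valid matches — {0↦2, 1↦0}, {0↦3, 1↦0}
R3: no valid match — LHS pattern not found

Answer: [R2]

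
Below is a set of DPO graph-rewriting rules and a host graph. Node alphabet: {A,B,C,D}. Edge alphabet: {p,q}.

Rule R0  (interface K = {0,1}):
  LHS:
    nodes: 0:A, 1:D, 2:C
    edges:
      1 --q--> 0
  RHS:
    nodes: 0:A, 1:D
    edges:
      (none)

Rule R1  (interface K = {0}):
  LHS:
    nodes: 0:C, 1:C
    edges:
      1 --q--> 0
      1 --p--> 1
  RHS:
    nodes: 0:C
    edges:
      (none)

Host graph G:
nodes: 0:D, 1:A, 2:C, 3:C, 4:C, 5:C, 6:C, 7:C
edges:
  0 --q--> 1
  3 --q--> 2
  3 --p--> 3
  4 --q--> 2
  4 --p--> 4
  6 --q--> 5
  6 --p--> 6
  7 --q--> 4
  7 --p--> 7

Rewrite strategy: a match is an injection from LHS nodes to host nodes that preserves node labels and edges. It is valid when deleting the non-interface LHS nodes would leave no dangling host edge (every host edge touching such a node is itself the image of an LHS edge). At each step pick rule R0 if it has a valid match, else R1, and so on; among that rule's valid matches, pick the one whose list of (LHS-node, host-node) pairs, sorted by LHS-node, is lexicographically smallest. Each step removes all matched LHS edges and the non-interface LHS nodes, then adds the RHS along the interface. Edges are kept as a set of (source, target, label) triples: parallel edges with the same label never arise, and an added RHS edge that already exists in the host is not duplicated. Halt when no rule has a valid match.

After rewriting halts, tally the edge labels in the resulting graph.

Answer: (no edges)

Rewrite trace:
[0] host  ⇒  8 nodes, 9 edges  {0-q->1 3-q->2 3-p->3 4-q->2 4-p->4 6-q->5 6-p->6 7-q->4 7-p->7}
[1] R1 @ {0↦2, 1↦3}  ⇒  7 nodes, 7 edges  {0-q->1 4-q->2 4-p->4 6-q->5 6-p->6 7-q->4 7-p->7}
[2] R1 @ {0↦4, 1↦7}  ⇒  6 nodes, 5 edges  {0-q->1 4-q->2 4-p->4 6-q->5 6-p->6}
[3] R1 @ {0↦2, 1↦4}  ⇒  5 nodes, 3 edges  {0-q->1 6-q->5 6-p->6}
[4] R0 @ {0↦1, 1↦0, 2↦2}  ⇒  4 nodes, 2 edges  {6-q->5 6-p->6}
[5] R1 @ {0↦5, 1↦6}  ⇒  3 nodes, 0 edges  {∅}
halt: no rule applies after step 5
NF edges: []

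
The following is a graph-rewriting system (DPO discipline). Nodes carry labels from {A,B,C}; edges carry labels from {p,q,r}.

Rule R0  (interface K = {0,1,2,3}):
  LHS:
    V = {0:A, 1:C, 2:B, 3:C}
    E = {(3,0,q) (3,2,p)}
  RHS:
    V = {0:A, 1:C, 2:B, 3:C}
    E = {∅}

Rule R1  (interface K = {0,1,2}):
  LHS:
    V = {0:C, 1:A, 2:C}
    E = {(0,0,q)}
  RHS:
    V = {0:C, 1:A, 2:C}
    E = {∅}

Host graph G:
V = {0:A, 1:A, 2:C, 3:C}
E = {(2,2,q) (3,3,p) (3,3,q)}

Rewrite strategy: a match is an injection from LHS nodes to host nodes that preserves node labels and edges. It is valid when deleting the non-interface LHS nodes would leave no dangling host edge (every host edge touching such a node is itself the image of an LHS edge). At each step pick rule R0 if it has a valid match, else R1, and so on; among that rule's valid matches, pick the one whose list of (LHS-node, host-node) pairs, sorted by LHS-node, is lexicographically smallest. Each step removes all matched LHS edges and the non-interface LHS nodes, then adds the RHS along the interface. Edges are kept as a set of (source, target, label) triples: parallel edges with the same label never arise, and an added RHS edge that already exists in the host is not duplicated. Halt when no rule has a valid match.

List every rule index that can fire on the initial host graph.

R0: no valid match — LHS pattern not found
R1: 4 valid matches — {0↦2, 1↦0, 2↦3}, {0↦2, 1↦1, 2↦3}, {0↦3, 1↦0, 2↦2} (+1 more)

Answer: [R1]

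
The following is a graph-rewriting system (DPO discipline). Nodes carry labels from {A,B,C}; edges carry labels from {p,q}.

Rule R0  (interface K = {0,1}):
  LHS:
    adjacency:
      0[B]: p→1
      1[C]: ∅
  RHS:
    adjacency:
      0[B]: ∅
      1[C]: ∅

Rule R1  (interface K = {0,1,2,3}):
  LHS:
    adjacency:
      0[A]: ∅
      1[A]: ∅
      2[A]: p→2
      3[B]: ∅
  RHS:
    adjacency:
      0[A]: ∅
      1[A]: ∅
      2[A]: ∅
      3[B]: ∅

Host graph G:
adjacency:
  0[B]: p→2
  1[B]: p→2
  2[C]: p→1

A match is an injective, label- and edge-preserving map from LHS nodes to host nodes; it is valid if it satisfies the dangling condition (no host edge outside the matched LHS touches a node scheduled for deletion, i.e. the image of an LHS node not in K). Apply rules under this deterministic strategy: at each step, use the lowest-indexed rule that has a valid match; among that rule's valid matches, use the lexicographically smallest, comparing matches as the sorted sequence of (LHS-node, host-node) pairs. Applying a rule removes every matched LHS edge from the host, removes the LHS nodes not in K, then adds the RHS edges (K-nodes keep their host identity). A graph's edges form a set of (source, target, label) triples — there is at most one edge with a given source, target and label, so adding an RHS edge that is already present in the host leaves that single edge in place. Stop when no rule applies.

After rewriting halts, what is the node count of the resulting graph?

Answer: 3

Derivation:
initial: |V|=3 |E|=3  E = 0-p->2 1-p->2 2-p->1
step 1: apply R0 at {0↦0, 1↦2}  → |V|=3 |E|=2  E = 1-p->2 2-p->1
step 2: apply R0 at {0↦1, 1↦2}  → |V|=3 |E|=1  E = 2-p->1
halt: no rule applies after step 2
NF nodes: {0:B, 1:B, 2:C}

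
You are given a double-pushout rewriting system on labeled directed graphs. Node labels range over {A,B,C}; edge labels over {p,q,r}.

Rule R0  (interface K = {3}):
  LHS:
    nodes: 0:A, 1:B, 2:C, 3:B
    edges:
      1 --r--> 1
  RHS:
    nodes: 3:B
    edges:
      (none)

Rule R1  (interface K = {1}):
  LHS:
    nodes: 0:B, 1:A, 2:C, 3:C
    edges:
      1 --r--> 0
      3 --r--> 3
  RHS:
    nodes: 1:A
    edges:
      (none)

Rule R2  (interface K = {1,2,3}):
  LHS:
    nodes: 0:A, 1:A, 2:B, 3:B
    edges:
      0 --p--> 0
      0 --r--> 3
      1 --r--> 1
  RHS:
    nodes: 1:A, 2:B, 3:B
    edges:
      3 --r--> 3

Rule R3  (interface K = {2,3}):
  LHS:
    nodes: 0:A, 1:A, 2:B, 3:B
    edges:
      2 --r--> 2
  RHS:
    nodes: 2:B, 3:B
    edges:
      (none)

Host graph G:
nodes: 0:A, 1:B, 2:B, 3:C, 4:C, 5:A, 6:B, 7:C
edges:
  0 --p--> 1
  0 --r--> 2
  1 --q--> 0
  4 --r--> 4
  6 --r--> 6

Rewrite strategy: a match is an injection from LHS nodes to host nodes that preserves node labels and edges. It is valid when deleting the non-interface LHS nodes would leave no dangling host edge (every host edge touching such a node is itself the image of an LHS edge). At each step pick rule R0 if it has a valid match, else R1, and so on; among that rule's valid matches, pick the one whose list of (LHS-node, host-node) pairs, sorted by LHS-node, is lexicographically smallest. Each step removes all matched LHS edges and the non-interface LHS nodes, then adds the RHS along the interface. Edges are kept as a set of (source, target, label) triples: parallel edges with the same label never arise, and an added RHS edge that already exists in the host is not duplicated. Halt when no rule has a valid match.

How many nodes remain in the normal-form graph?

Answer: 2

Rewrite trace:
initial: |V|=8 |E|=5  E = 0-p->1 0-r->2 1-q->0 4-r->4 6-r->6
step 1: apply R0 at {0↦5, 1↦6, 2↦3, 3↦1}  → |V|=5 |E|=4  E = 0-p->1 0-r->2 1-q->0 4-r->4
step 2: apply R1 at {0↦2, 1↦0, 2↦7, 3↦4}  → |V|=2 |E|=2  E = 0-p->1 1-q->0
halt: no rule applies after step 2
NF nodes: {0:A, 1:B}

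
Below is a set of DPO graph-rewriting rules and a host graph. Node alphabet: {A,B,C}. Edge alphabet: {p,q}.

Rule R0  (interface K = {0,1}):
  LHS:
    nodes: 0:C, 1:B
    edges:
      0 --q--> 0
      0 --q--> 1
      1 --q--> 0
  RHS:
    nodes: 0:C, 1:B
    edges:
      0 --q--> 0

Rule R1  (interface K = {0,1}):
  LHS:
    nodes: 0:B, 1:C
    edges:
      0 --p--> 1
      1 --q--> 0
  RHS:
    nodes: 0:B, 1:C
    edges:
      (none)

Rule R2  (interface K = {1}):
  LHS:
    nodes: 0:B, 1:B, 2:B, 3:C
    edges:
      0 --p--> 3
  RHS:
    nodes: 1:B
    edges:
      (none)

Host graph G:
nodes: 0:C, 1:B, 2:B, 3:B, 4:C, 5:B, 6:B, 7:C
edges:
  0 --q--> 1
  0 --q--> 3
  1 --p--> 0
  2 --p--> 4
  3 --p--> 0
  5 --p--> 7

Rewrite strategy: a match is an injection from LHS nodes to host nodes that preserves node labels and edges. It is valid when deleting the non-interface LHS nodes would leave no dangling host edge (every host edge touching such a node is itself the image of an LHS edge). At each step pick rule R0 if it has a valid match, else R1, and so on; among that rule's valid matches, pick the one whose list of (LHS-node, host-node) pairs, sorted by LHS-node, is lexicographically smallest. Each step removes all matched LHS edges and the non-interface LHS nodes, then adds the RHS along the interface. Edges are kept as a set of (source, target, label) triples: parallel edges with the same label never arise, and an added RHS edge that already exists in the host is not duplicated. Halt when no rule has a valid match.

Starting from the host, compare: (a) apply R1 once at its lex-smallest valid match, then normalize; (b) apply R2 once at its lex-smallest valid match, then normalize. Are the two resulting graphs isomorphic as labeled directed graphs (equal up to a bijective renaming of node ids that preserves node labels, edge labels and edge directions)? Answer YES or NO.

Answer: YES

Derivation:
branch R1-first: apply at {0↦1, 1↦0} → |E|=4, then 3 more step(s) → NF |V|=2 |E|=0 V={0:C, 1:B} E=∅
branch R2-first: apply at {0↦2, 1↦1, 2↦6, 3↦4} → |E|=5, then 3 more step(s) → NF |V|=2 |E|=0 V={0:C, 1:B} E=∅
graphs isomorphic (equal up to label-preserving node renaming)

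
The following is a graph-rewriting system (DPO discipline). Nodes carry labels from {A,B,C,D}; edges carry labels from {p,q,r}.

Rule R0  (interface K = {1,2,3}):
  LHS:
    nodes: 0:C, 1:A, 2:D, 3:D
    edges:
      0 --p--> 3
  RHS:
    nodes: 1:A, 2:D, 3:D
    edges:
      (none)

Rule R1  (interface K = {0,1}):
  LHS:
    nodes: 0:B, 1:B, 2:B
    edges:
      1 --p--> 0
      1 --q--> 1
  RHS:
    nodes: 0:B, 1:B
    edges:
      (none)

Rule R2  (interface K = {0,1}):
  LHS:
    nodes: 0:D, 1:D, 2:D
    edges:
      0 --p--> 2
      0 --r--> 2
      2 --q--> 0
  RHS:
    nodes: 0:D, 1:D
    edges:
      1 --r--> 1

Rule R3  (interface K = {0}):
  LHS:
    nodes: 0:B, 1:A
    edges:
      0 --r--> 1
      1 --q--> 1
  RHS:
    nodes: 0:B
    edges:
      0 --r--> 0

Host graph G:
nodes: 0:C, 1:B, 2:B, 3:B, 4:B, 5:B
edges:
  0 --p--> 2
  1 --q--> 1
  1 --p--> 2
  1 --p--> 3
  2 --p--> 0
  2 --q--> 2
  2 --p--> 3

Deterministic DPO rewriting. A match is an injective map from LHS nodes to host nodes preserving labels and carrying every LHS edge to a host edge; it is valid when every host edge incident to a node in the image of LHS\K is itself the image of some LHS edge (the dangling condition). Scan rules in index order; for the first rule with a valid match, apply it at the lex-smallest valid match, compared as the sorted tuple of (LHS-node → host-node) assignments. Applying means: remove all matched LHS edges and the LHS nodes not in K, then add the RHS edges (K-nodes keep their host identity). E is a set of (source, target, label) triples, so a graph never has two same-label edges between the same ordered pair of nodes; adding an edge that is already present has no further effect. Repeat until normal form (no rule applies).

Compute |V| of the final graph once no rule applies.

start.  V:6 E:7  edges: 0-p->2 1-q->1 1-p->2 1-p->3 2-p->0 2-q->2 2-p->3
1. fire R1 via {0↦2, 1↦1, 2↦4}  →  V:5 E:5  edges: 0-p->2 1-p->3 2-p->0 2-q->2 2-p->3
2. fire R1 via {0↦3, 1↦2, 2↦5}  →  V:4 E:3  edges: 0-p->2 1-p->3 2-p->0
halt: no rule applies after step 2
NF nodes: {0:C, 1:B, 2:B, 3:B}

Answer: 4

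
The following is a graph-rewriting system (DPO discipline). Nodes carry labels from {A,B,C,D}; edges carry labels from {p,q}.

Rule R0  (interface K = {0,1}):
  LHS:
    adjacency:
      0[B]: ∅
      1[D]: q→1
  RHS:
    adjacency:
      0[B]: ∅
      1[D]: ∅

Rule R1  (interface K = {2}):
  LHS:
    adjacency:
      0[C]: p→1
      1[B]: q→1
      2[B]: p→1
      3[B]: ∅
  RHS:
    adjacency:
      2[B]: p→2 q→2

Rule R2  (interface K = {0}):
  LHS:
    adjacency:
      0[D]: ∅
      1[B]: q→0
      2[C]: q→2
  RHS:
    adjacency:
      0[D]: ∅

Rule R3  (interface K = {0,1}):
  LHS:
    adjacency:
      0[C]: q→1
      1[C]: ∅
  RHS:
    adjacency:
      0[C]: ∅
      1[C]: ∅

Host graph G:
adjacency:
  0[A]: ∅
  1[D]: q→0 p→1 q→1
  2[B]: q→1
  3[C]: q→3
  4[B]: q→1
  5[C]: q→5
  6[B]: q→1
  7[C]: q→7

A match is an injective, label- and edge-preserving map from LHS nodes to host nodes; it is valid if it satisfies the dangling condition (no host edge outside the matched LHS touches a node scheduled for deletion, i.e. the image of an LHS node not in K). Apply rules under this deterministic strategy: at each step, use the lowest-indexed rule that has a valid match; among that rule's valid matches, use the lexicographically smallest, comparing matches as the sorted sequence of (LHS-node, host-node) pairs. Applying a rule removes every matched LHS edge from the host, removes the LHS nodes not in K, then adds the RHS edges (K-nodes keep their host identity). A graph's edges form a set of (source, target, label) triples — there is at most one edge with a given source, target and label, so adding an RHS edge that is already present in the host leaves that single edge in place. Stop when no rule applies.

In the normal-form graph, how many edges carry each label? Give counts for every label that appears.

Answer: p:1 q:1

Steps:
[0] host  ⇒  8 nodes, 9 edges  {1-q->0 1-p->1 1-q->1 2-q->1 3-q->3 4-q->1 5-q->5 6-q->1 7-q->7}
[1] R0 @ {0↦2, 1↦1}  ⇒  8 nodes, 8 edges  {1-q->0 1-p->1 2-q->1 3-q->3 4-q->1 5-q->5 6-q->1 7-q->7}
[2] R2 @ {0↦1, 1↦2, 2↦3}  ⇒  6 nodes, 6 edges  {1-q->0 1-p->1 4-q->1 5-q->5 6-q->1 7-q->7}
[3] R2 @ {0↦1, 1↦4, 2↦5}  ⇒  4 nodes, 4 edges  {1-q->0 1-p->1 6-q->1 7-q->7}
[4] R2 @ {0↦1, 1↦6, 2↦7}  ⇒  2 nodes, 2 edges  {1-q->0 1-p->1}
halt: no rule applies after step 4
NF edges: [(1, 0, 'q'), (1, 1, 'p')]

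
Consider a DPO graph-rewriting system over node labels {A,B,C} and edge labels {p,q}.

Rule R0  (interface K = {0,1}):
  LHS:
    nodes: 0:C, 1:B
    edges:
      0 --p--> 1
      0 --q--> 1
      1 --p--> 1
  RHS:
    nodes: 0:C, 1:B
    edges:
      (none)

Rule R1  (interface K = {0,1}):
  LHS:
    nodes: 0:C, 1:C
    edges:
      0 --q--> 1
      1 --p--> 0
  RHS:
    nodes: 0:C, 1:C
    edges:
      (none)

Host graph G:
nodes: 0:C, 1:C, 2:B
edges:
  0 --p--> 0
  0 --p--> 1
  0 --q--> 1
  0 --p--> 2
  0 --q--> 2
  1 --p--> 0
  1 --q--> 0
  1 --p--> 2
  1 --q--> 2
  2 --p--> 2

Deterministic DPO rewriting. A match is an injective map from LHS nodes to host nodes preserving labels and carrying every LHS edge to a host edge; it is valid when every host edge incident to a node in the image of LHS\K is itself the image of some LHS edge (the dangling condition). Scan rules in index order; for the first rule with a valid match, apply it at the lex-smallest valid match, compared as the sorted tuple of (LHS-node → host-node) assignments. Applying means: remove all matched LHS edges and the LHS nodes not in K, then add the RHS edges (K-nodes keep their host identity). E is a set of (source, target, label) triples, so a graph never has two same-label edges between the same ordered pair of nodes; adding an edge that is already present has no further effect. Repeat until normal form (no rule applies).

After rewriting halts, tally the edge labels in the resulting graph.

Answer: p:2 q:1

Derivation:
[0] host  ⇒  3 nodes, 10 edges  {0-p->0 0-p->1 0-q->1 0-p->2 0-q->2 1-p->0 1-q->0 1-p->2 1-q->2 2-p->2}
[1] R0 @ {0↦0, 1↦2}  ⇒  3 nodes, 7 edges  {0-p->0 0-p->1 0-q->1 1-p->0 1-q->0 1-p->2 1-q->2}
[2] R1 @ {0↦0, 1↦1}  ⇒  3 nodes, 5 edges  {0-p->0 0-p->1 1-q->0 1-p->2 1-q->2}
[3] R1 @ {0↦1, 1↦0}  ⇒  3 nodes, 3 edges  {0-p->0 1-p->2 1-q->2}
final graph: no rule applies after step 3
NF edges: [(0, 0, 'p'), (1, 2, 'p'), (1, 2, 'q')]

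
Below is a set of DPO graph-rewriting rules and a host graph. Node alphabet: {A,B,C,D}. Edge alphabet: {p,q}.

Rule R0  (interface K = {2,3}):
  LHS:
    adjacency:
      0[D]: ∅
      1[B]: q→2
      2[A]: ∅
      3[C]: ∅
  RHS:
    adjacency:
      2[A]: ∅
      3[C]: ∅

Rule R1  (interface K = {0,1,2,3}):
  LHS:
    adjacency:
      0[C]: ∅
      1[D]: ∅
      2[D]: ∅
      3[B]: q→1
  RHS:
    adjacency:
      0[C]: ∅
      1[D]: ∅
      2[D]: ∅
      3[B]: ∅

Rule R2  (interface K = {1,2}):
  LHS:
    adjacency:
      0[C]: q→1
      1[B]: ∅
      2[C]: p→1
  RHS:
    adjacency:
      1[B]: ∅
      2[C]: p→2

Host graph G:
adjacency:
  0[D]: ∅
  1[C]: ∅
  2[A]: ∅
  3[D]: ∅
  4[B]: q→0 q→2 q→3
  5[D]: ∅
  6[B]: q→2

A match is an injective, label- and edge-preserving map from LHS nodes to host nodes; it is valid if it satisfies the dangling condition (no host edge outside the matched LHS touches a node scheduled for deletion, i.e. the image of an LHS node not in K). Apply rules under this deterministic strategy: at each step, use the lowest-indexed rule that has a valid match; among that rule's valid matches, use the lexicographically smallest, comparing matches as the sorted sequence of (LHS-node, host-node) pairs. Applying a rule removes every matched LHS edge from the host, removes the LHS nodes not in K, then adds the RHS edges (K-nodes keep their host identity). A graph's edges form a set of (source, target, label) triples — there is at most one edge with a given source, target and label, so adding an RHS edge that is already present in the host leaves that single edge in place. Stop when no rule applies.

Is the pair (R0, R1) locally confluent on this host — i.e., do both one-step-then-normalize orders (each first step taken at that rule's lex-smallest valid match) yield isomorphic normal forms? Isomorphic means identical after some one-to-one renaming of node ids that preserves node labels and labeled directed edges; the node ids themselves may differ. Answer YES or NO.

branch R0-first: apply at {0↦5, 1↦6, 2↦2, 3↦1} → |E|=3, then 3 more step(s) → NF |V|=3 |E|=0 V={1:C, 2:A, 3:D} E=∅
branch R1-first: apply at {0↦1, 1↦0, 2↦3, 3↦4} → |E|=3, then 3 more step(s) → NF |V|=3 |E|=0 V={1:C, 2:A, 5:D} E=∅
graphs isomorphic (equal up to label-preserving node renaming)

Answer: YES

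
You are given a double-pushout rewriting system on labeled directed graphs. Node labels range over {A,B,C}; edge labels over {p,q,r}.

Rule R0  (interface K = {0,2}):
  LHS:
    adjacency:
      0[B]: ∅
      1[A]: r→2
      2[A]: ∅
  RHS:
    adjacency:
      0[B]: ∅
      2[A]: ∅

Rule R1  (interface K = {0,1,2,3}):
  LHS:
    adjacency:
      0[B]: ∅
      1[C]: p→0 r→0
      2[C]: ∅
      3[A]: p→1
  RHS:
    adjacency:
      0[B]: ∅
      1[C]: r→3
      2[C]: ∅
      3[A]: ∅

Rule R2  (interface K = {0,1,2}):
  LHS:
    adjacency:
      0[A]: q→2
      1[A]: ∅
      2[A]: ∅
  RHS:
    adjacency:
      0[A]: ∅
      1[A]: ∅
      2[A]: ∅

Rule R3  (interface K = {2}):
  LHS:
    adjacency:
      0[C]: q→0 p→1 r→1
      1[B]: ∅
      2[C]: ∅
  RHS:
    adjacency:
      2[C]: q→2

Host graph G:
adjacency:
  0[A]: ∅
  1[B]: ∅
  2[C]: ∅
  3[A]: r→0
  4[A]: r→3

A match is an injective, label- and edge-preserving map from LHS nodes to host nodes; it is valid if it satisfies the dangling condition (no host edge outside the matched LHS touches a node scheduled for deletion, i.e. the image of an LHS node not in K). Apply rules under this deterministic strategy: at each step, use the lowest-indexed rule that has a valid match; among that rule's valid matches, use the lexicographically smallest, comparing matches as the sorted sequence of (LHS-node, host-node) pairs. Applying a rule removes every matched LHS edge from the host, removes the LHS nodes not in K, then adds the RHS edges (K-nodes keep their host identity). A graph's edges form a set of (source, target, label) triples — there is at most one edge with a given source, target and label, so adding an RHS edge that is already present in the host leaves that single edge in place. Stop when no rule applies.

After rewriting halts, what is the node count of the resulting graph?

[0] host  ⇒  5 nodes, 2 edges  {3-r->0 4-r->3}
[1] R0 @ {0↦1, 1↦4, 2↦3}  ⇒  4 nodes, 1 edges  {3-r->0}
[2] R0 @ {0↦1, 1↦3, 2↦0}  ⇒  3 nodes, 0 edges  {∅}
halt: no rule applies after step 2
NF nodes: {0:A, 1:B, 2:C}

Answer: 3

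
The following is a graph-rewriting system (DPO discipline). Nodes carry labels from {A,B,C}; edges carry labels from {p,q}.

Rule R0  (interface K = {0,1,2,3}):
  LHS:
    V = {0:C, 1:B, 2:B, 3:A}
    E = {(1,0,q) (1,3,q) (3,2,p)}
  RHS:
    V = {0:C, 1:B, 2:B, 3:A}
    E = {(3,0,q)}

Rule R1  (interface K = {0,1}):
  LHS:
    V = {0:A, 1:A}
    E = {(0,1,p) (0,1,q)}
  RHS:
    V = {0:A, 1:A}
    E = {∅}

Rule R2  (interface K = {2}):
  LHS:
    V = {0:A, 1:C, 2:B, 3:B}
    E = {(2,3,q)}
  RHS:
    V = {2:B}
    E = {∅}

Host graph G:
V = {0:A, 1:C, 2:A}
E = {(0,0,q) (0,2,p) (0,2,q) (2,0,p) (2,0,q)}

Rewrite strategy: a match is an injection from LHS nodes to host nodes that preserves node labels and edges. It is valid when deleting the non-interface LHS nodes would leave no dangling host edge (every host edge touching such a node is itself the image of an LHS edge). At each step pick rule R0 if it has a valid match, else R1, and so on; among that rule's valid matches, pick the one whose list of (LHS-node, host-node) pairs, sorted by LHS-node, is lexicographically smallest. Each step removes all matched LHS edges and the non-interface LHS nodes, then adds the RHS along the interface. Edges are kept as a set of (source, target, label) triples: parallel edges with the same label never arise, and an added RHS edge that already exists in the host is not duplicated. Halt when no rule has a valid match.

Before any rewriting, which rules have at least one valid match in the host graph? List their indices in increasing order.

R0: no valid match — LHS pattern not found
R1: 2 valid matches — {0↦0, 1↦2}, {0↦2, 1↦0}
R2: no valid match — LHS pattern not found

Answer: [R1]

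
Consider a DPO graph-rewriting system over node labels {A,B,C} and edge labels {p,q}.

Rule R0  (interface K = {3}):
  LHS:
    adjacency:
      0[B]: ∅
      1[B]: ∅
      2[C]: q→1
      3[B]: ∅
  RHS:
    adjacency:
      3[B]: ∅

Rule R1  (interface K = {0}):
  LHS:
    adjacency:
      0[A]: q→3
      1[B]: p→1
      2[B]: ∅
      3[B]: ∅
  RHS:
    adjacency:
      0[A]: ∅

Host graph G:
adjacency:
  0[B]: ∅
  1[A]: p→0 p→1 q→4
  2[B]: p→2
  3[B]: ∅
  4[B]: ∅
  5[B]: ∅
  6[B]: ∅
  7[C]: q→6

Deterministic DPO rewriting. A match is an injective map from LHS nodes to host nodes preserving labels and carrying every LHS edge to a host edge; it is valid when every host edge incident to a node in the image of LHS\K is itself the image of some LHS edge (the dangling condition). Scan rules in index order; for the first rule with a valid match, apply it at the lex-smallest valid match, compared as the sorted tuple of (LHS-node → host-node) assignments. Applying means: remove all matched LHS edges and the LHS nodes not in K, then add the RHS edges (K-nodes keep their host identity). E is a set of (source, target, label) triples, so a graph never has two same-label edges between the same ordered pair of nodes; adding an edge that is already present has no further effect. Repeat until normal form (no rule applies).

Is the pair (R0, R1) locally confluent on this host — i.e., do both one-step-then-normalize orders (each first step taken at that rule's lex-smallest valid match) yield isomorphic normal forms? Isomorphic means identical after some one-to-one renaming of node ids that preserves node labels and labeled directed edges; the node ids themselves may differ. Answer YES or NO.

branch R0-first: apply at {0↦3, 1↦6, 2↦7, 3↦0} → |E|=4, then 1 more step(s) → NF |V|=2 |E|=2 V={0:B, 1:A} E=1-p->0 1-p->1
branch R1-first: apply at {0↦1, 1↦2, 2↦3, 3↦4} → |E|=3, then 1 more step(s) → NF |V|=2 |E|=2 V={0:B, 1:A} E=1-p->0 1-p->1
graphs isomorphic (equal up to label-preserving node renaming)

Answer: YES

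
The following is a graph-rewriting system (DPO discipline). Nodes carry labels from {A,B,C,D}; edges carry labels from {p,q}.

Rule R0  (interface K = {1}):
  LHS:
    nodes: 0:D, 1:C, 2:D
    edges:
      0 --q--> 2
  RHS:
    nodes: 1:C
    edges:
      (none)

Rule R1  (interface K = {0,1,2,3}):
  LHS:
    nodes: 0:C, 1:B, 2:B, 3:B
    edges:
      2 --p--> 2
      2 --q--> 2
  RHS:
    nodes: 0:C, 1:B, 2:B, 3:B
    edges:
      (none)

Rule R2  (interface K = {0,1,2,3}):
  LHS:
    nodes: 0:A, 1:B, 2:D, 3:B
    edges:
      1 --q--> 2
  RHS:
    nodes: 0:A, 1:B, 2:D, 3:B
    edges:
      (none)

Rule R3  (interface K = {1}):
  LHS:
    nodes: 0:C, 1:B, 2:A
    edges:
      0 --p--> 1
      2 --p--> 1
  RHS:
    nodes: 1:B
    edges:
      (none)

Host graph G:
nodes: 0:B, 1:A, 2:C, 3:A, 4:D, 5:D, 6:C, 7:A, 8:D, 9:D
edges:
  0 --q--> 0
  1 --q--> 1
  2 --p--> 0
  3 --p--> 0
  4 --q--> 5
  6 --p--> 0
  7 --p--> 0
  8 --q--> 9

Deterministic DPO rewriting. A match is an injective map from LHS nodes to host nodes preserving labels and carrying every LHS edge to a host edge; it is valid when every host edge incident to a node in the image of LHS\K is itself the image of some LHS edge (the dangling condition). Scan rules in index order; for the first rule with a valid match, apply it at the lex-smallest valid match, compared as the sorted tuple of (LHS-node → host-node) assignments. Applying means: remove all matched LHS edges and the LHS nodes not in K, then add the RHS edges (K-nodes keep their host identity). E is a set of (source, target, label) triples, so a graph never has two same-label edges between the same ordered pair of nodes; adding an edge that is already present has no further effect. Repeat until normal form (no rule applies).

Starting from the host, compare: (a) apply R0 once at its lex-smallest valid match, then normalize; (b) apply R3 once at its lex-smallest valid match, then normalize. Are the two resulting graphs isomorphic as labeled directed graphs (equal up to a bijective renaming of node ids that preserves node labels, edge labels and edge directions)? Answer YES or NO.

Answer: YES

Rewrite trace:
branch R0-first: apply at {0↦4, 1↦2, 2↦5} → |E|=7, then 3 more step(s) → NF |V|=2 |E|=2 V={0:B, 1:A} E=0-q->0 1-q->1
branch R3-first: apply at {0↦2, 1↦0, 2↦3} → |E|=6, then 3 more step(s) → NF |V|=2 |E|=2 V={0:B, 1:A} E=0-q->0 1-q->1
graphs isomorphic (equal up to label-preserving node renaming)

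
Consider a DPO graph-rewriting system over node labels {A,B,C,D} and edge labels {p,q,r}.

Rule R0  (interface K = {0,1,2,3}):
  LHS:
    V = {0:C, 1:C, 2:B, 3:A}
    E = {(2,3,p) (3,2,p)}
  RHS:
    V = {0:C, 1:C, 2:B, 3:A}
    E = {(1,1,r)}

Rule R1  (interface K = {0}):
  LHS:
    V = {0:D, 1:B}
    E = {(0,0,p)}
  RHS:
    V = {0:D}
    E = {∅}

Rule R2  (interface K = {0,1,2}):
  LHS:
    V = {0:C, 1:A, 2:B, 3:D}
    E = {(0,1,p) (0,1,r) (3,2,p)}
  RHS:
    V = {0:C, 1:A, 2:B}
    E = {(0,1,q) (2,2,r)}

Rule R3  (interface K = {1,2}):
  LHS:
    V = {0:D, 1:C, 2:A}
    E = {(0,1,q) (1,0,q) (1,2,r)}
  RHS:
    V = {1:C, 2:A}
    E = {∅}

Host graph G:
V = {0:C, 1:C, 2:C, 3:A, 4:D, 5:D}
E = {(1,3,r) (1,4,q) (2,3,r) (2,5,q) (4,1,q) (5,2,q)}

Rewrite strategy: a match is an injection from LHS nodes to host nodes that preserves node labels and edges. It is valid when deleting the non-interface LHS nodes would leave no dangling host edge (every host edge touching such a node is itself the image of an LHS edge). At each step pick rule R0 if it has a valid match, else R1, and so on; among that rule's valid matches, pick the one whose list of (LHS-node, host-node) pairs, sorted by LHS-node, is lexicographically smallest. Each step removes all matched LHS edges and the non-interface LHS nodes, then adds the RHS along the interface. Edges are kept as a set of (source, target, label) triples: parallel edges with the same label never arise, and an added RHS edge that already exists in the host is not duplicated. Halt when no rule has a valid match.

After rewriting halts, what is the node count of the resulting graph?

Answer: 4

Steps:
start.  V:6 E:6  edges: 1-r->3 1-q->4 2-r->3 2-q->5 4-q->1 5-q->2
1. fire R3 via {0↦4, 1↦1, 2↦3}  →  V:5 E:3  edges: 2-r->3 2-q->5 5-q->2
2. fire R3 via {0↦5, 1↦2, 2↦3}  →  V:4 E:0  edges: ∅
normal form: no rule applies after step 2
NF nodes: {0:C, 1:C, 2:C, 3:A}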